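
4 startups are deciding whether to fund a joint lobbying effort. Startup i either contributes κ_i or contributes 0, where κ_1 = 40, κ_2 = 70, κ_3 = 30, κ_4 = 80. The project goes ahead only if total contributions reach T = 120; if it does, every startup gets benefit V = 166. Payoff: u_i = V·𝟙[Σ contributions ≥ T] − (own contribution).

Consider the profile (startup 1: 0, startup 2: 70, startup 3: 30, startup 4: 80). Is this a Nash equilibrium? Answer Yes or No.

No

Total = 180 ≥ 120: provided.
Startup 1 (pledges 0, payoff 166): pledging 40 → total 220, payoff 126. No gain.
Startup 2 (pledges 70, payoff 96): dropping to 0 → total 110, payoff 0. No gain.
Startup 3 (pledges 30, payoff 136): dropping to 0 → total 150, payoff 166. Profitable deviation.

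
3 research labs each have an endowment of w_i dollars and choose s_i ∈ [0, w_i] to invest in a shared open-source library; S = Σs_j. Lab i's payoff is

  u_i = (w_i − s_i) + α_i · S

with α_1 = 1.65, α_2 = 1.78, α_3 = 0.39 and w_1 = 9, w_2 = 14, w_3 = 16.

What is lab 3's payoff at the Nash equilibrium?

24.97

∂u_i/∂s_i = α_i − 1, so lab i contributes w_i if α_i > 1, else 0.
α_i > 1 for i ∈ {1, 2}; NE contributions (9, 14, 0), S = 23.
u_3 = (16 − 0) + 0.39·23 = 24.97.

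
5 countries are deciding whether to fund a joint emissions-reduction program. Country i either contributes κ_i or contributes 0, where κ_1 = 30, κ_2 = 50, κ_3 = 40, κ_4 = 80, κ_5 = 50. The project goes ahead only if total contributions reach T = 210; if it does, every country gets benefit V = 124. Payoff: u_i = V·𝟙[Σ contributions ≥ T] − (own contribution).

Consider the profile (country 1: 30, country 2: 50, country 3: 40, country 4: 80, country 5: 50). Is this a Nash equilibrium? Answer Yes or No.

No

Total = 250 ≥ 210: provided.
Country 1 (pledges 30, payoff 94): dropping to 0 → total 220, payoff 124. Profitable deviation.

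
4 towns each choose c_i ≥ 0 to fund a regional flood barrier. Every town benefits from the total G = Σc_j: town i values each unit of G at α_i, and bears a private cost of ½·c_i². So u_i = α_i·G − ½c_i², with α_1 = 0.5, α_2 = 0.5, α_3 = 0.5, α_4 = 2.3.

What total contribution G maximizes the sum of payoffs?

Planner FOC: ∂(Σu_j)/∂c_i = (Σα_j) − c_i = 0, so c_i^SO = Σα_j = 3.8 for every i; G^SO = 15.2.

15.2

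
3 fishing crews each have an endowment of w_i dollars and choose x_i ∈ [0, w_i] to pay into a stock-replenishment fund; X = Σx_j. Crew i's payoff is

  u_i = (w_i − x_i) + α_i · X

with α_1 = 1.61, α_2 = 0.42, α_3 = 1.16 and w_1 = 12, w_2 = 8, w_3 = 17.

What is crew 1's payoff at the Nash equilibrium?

46.69

∂u_i/∂x_i = α_i − 1, so crew i contributes w_i if α_i > 1, else 0.
α_i > 1 for i ∈ {1, 3}; NE contributions (12, 0, 17), X = 29.
u_1 = (12 − 12) + 1.61·29 = 46.69.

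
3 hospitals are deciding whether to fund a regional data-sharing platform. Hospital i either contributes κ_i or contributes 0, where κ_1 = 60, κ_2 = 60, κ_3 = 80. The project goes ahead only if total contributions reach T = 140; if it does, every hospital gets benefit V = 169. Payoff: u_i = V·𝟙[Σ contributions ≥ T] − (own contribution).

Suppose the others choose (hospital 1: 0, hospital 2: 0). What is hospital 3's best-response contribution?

0

Others' total = 0. Even contributing 80 gives 80 < 140: no benefit either way.
Best response: 0.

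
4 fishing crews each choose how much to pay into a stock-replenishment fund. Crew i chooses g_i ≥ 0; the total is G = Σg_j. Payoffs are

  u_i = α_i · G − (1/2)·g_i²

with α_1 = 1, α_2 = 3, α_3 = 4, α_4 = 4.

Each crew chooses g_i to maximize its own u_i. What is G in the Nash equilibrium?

Crew i's FOC: ∂u_i/∂g_i = α_i − g_i = 0, so g_i* = α_i.
NE contributions = (1, 3, 4, 4); G = 12.

12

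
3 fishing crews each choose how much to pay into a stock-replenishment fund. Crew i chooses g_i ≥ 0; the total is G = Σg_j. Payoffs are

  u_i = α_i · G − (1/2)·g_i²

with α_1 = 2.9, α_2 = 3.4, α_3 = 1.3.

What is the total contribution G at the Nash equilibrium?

7.6

Crew i's FOC: ∂u_i/∂g_i = α_i − g_i = 0, so g_i* = α_i.
NE contributions = (2.9, 3.4, 1.3); G = 7.6.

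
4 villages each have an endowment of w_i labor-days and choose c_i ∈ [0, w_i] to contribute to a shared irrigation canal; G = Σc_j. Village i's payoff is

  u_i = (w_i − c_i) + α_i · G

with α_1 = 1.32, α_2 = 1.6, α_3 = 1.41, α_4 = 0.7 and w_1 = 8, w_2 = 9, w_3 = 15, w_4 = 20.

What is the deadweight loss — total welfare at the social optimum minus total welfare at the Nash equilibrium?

80.6

∂u_i/∂c_i = α_i − 1, so village i contributes w_i if α_i > 1, else 0.
α_i > 1 for i ∈ {1, 2, 3}; NE contributions (8, 9, 15, 0), G = 32.
W^NE = Σw_i − G^NE + (Σα_i)·G^NE = 52 + 4.03·32 = 180.96.
Planner: ∂(Σu_j)/∂c_i = Σα_j − 1 = 4.03 > 0, so everyone contributes w_i; G^SO = 52, W^SO = 52 + 4.03·52 = 261.56.
Deadweight loss = 80.6.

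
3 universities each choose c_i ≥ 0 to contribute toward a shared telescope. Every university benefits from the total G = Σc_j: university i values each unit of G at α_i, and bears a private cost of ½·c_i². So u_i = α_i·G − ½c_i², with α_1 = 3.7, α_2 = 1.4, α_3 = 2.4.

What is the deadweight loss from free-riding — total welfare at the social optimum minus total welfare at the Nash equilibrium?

University i's FOC: ∂u_i/∂c_i = α_i − c_i = 0, so c_i* = α_i.
NE contributions = (3.7, 1.4, 2.4); G = 7.5.
W^NE = (Σα)·G − ½Σα_i² = 7.5² − ½·21.41 = 45.545.
Planner sets c_i = Σα_j = 7.5 for every i, so G^SO = 3·7.5 = 22.5.
W^SO = (Σα)·G^SO − ½·3·(Σα)² = (3/2)·7.5² = 84.375.
Deadweight loss = W^SO − W^NE = 38.83.

38.83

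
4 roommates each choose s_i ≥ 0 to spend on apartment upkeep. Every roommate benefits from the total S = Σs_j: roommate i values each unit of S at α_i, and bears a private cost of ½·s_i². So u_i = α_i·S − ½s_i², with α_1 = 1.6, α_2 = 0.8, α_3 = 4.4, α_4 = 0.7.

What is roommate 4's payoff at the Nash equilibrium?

5.005

Roommate i's FOC: ∂u_i/∂s_i = α_i − s_i = 0, so s_i* = α_i.
NE contributions = (1.6, 0.8, 4.4, 0.7); S = 7.5.
u_4 = α_4·S − ½·(s_4)² = 0.7·7.5 − ½·0.7² = 5.005.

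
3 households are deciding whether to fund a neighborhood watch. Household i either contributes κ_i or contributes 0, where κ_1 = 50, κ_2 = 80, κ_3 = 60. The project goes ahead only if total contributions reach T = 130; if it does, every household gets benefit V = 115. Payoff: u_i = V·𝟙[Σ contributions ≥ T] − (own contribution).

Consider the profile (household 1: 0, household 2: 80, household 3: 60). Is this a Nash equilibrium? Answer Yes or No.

Total = 140 ≥ 130: provided.
Household 1 (pledges 0, payoff 115): pledging 50 → total 190, payoff 65. No gain.
Household 2 (pledges 80, payoff 35): dropping to 0 → total 60, payoff 0. No gain.
Household 3 (pledges 60, payoff 55): dropping to 0 → total 80, payoff 0. No gain.

Yes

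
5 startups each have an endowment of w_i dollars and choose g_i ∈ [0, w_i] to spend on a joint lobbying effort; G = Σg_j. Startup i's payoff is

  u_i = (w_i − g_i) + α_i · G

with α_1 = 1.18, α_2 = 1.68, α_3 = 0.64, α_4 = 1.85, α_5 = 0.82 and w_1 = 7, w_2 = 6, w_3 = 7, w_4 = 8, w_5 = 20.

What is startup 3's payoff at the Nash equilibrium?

20.44

∂u_i/∂g_i = α_i − 1, so startup i contributes w_i if α_i > 1, else 0.
α_i > 1 for i ∈ {1, 2, 4}; NE contributions (7, 6, 0, 8, 0), G = 21.
u_3 = (7 − 0) + 0.64·21 = 20.44.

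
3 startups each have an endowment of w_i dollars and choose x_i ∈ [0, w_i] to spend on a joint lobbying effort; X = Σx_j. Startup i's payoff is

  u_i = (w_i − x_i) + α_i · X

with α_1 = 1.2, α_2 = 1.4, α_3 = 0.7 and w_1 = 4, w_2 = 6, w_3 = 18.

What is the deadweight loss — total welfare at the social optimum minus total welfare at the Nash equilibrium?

41.4

∂u_i/∂x_i = α_i − 1, so startup i contributes w_i if α_i > 1, else 0.
α_i > 1 for i ∈ {1, 2}; NE contributions (4, 6, 0), X = 10.
W^NE = Σw_i − X^NE + (Σα_i)·X^NE = 28 + 2.3·10 = 51.
Planner: ∂(Σu_j)/∂x_i = Σα_j − 1 = 2.3 > 0, so everyone contributes w_i; X^SO = 28, W^SO = 28 + 2.3·28 = 92.4.
Deadweight loss = 41.4.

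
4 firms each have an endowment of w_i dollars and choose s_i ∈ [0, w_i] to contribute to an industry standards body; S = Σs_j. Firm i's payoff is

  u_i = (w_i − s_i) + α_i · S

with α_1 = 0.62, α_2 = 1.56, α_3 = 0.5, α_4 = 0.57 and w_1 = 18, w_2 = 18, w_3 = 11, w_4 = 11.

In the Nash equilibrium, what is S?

∂u_i/∂s_i = α_i − 1, so firm i contributes w_i if α_i > 1, else 0.
α_i > 1 for i ∈ {2}; NE contributions (0, 18, 0, 0), S = 18.

18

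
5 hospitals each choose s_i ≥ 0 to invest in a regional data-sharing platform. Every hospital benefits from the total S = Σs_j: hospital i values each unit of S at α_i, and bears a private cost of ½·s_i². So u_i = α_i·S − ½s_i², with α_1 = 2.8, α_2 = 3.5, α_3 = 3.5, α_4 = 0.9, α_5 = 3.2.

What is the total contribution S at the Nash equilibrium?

13.9

Hospital i's FOC: ∂u_i/∂s_i = α_i − s_i = 0, so s_i* = α_i.
NE contributions = (2.8, 3.5, 3.5, 0.9, 3.2); S = 13.9.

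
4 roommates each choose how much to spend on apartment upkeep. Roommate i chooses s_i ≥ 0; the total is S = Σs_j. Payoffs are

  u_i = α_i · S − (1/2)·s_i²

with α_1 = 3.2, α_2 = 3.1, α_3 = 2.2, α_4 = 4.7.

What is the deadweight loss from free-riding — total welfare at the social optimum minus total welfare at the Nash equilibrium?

Roommate i's FOC: ∂u_i/∂s_i = α_i − s_i = 0, so s_i* = α_i.
NE contributions = (3.2, 3.1, 2.2, 4.7); S = 13.2.
W^NE = (Σα)·S − ½Σα_i² = 13.2² − ½·46.78 = 150.85.
Planner sets s_i = Σα_j = 13.2 for every i, so S^SO = 4·13.2 = 52.8.
W^SO = (Σα)·S^SO − ½·4·(Σα)² = (4/2)·13.2² = 348.48.
Deadweight loss = W^SO − W^NE = 197.63.

197.63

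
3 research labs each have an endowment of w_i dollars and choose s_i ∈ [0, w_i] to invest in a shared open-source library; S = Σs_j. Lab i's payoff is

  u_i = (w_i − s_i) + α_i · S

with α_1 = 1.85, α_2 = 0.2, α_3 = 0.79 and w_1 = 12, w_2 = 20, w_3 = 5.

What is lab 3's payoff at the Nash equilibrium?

∂u_i/∂s_i = α_i − 1, so lab i contributes w_i if α_i > 1, else 0.
α_i > 1 for i ∈ {1}; NE contributions (12, 0, 0), S = 12.
u_3 = (5 − 0) + 0.79·12 = 14.48.

14.48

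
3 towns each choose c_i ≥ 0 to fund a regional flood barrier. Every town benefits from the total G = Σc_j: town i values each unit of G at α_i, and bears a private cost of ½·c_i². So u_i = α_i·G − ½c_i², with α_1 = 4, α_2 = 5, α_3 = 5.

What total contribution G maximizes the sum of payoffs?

Planner FOC: ∂(Σu_j)/∂c_i = (Σα_j) − c_i = 0, so c_i^SO = Σα_j = 14 for every i; G^SO = 42.

42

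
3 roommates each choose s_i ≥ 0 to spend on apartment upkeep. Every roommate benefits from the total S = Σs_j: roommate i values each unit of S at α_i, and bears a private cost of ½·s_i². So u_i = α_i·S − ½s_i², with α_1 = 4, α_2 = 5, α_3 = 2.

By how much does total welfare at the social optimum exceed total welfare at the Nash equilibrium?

Roommate i's FOC: ∂u_i/∂s_i = α_i − s_i = 0, so s_i* = α_i.
NE contributions = (4, 5, 2); S = 11.
W^NE = (Σα)·S − ½Σα_i² = 11² − ½·45 = 98.5.
Planner sets s_i = Σα_j = 11 for every i, so S^SO = 3·11 = 33.
W^SO = (Σα)·S^SO − ½·3·(Σα)² = (3/2)·11² = 181.5.
Deadweight loss = W^SO − W^NE = 83.

83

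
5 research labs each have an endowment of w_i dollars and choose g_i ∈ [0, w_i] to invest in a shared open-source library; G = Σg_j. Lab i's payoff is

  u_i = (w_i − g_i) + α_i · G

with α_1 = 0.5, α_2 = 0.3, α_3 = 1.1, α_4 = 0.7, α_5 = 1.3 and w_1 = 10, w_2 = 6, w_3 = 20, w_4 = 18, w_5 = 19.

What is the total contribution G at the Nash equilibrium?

39

∂u_i/∂g_i = α_i − 1, so lab i contributes w_i if α_i > 1, else 0.
α_i > 1 for i ∈ {3, 5}; NE contributions (0, 0, 20, 0, 19), G = 39.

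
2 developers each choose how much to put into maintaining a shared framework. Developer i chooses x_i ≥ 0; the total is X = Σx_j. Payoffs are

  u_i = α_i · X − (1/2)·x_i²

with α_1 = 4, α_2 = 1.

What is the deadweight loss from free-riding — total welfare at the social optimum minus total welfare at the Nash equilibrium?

Developer i's FOC: ∂u_i/∂x_i = α_i − x_i = 0, so x_i* = α_i.
NE contributions = (4, 1); X = 5.
W^NE = (Σα)·X − ½Σα_i² = 5² − ½·17 = 16.5.
Planner sets x_i = Σα_j = 5 for every i, so X^SO = 2·5 = 10.
W^SO = (Σα)·X^SO − ½·2·(Σα)² = (2/2)·5² = 25.
Deadweight loss = W^SO − W^NE = 8.5.

8.5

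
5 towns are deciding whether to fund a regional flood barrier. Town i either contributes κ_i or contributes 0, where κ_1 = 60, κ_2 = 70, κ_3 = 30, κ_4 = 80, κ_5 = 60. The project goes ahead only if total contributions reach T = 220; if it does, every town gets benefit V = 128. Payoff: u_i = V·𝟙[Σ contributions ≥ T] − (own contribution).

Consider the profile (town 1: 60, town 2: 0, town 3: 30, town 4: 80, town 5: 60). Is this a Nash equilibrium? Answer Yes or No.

Total = 230 ≥ 220: provided.
Town 1 (pledges 60, payoff 68): dropping to 0 → total 170, payoff 0. No gain.
Town 2 (pledges 0, payoff 128): pledging 70 → total 300, payoff 58. No gain.
Town 3 (pledges 30, payoff 98): dropping to 0 → total 200, payoff 0. No gain.
Town 4 (pledges 80, payoff 48): dropping to 0 → total 150, payoff 0. No gain.
Town 5 (pledges 60, payoff 68): dropping to 0 → total 170, payoff 0. No gain.

Yes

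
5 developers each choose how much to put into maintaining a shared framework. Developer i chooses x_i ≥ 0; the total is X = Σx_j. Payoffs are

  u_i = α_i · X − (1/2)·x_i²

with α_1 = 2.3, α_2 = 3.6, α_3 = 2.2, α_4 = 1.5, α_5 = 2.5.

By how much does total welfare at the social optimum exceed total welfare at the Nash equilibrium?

Developer i's FOC: ∂u_i/∂x_i = α_i − x_i = 0, so x_i* = α_i.
NE contributions = (2.3, 3.6, 2.2, 1.5, 2.5); X = 12.1.
W^NE = (Σα)·X − ½Σα_i² = 12.1² − ½·31.59 = 130.615.
Planner sets x_i = Σα_j = 12.1 for every i, so X^SO = 5·12.1 = 60.5.
W^SO = (Σα)·X^SO − ½·5·(Σα)² = (5/2)·12.1² = 366.025.
Deadweight loss = W^SO − W^NE = 235.41.

235.41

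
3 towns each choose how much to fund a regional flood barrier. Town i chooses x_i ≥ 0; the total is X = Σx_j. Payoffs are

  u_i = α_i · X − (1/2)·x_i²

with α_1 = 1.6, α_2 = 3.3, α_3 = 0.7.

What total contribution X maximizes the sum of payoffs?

16.8

Planner FOC: ∂(Σu_j)/∂x_i = (Σα_j) − x_i = 0, so x_i^SO = Σα_j = 5.6 for every i; X^SO = 16.8.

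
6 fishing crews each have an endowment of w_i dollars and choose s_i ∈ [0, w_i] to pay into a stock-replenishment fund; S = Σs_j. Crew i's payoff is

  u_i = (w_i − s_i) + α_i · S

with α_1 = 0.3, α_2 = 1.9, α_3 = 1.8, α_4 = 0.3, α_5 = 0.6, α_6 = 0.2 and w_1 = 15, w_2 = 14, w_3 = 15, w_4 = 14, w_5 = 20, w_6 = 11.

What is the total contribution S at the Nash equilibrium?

∂u_i/∂s_i = α_i − 1, so crew i contributes w_i if α_i > 1, else 0.
α_i > 1 for i ∈ {2, 3}; NE contributions (0, 14, 15, 0, 0, 0), S = 29.

29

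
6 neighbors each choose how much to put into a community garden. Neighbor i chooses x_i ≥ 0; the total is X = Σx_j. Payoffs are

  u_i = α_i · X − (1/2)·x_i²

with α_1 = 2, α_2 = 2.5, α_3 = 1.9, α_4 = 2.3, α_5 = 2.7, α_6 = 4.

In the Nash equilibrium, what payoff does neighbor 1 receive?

28.8

Neighbor i's FOC: ∂u_i/∂x_i = α_i − x_i = 0, so x_i* = α_i.
NE contributions = (2, 2.5, 1.9, 2.3, 2.7, 4); X = 15.4.
u_1 = α_1·X − ½·(x_1)² = 2·15.4 − ½·2² = 28.8.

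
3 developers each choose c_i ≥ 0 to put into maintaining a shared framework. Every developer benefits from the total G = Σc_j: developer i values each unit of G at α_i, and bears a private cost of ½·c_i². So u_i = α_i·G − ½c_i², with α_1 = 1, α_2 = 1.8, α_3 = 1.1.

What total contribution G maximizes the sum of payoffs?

11.7

Planner FOC: ∂(Σu_j)/∂c_i = (Σα_j) − c_i = 0, so c_i^SO = Σα_j = 3.9 for every i; G^SO = 11.7.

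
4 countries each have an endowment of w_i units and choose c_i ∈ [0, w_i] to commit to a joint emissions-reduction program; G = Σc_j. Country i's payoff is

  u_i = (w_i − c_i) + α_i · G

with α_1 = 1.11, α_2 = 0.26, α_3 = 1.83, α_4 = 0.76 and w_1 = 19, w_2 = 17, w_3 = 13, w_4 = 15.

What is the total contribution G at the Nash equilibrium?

∂u_i/∂c_i = α_i − 1, so country i contributes w_i if α_i > 1, else 0.
α_i > 1 for i ∈ {1, 3}; NE contributions (19, 0, 13, 0), G = 32.

32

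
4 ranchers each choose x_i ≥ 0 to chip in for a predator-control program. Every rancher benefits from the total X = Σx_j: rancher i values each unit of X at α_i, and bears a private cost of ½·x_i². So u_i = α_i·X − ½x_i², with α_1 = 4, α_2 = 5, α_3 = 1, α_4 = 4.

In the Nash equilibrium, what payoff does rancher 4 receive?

Rancher i's FOC: ∂u_i/∂x_i = α_i − x_i = 0, so x_i* = α_i.
NE contributions = (4, 5, 1, 4); X = 14.
u_4 = α_4·X − ½·(x_4)² = 4·14 − ½·4² = 48.

48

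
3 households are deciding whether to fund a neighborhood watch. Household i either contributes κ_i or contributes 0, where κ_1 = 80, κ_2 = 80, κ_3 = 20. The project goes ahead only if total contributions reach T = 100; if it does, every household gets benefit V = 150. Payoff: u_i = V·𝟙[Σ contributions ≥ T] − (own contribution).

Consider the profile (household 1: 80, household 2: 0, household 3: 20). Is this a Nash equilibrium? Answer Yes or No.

Total = 100 ≥ 100: provided.
Household 1 (pledges 80, payoff 70): dropping to 0 → total 20, payoff 0. No gain.
Household 2 (pledges 0, payoff 150): pledging 80 → total 180, payoff 70. No gain.
Household 3 (pledges 20, payoff 130): dropping to 0 → total 80, payoff 0. No gain.

Yes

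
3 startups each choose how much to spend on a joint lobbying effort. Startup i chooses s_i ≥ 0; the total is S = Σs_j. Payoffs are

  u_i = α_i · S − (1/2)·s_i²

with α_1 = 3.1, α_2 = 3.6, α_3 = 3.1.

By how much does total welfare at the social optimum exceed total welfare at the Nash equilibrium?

64.11

Startup i's FOC: ∂u_i/∂s_i = α_i − s_i = 0, so s_i* = α_i.
NE contributions = (3.1, 3.6, 3.1); S = 9.8.
W^NE = (Σα)·S − ½Σα_i² = 9.8² − ½·32.18 = 79.95.
Planner sets s_i = Σα_j = 9.8 for every i, so S^SO = 3·9.8 = 29.4.
W^SO = (Σα)·S^SO − ½·3·(Σα)² = (3/2)·9.8² = 144.06.
Deadweight loss = W^SO − W^NE = 64.11.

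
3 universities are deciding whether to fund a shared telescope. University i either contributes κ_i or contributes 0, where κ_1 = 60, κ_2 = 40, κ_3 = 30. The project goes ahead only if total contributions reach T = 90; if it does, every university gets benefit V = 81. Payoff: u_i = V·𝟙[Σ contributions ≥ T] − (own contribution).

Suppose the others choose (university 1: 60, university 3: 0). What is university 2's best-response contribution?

Others' total = 60. Contributing 40 brings total to 100 ≥ 90: gain V − κ_2 = 41.
Best response: 40.

40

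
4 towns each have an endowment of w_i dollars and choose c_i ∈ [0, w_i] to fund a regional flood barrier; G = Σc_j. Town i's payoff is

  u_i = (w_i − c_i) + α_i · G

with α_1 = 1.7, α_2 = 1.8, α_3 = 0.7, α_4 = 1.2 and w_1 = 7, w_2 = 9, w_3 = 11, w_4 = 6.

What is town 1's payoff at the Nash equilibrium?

∂u_i/∂c_i = α_i − 1, so town i contributes w_i if α_i > 1, else 0.
α_i > 1 for i ∈ {1, 2, 4}; NE contributions (7, 9, 0, 6), G = 22.
u_1 = (7 − 7) + 1.7·22 = 37.4.

37.4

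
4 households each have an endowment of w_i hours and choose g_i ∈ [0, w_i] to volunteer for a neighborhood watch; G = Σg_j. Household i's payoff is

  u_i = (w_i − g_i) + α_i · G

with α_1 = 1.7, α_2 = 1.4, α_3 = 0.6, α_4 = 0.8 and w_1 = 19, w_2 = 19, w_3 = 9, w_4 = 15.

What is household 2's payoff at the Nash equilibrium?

53.2

∂u_i/∂g_i = α_i − 1, so household i contributes w_i if α_i > 1, else 0.
α_i > 1 for i ∈ {1, 2}; NE contributions (19, 19, 0, 0), G = 38.
u_2 = (19 − 19) + 1.4·38 = 53.2.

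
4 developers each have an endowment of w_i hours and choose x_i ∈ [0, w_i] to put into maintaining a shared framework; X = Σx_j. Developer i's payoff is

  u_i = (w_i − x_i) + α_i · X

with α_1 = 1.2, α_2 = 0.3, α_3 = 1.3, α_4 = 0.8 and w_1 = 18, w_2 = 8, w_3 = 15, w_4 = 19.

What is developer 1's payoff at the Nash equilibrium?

39.6

∂u_i/∂x_i = α_i − 1, so developer i contributes w_i if α_i > 1, else 0.
α_i > 1 for i ∈ {1, 3}; NE contributions (18, 0, 15, 0), X = 33.
u_1 = (18 − 18) + 1.2·33 = 39.6.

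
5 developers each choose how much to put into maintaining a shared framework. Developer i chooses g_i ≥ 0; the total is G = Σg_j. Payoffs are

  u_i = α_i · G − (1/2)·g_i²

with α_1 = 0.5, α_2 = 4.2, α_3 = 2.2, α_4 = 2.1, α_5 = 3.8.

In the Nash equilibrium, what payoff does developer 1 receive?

Developer i's FOC: ∂u_i/∂g_i = α_i − g_i = 0, so g_i* = α_i.
NE contributions = (0.5, 4.2, 2.2, 2.1, 3.8); G = 12.8.
u_1 = α_1·G − ½·(g_1)² = 0.5·12.8 − ½·0.5² = 6.275.

6.275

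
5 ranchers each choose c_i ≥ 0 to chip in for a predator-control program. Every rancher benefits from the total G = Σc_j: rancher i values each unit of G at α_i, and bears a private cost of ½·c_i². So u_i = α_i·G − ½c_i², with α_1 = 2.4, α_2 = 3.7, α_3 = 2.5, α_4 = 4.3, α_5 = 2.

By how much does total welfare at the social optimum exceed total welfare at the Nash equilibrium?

357.11

Rancher i's FOC: ∂u_i/∂c_i = α_i − c_i = 0, so c_i* = α_i.
NE contributions = (2.4, 3.7, 2.5, 4.3, 2); G = 14.9.
W^NE = (Σα)·G − ½Σα_i² = 14.9² − ½·48.19 = 197.915.
Planner sets c_i = Σα_j = 14.9 for every i, so G^SO = 5·14.9 = 74.5.
W^SO = (Σα)·G^SO − ½·5·(Σα)² = (5/2)·14.9² = 555.025.
Deadweight loss = W^SO − W^NE = 357.11.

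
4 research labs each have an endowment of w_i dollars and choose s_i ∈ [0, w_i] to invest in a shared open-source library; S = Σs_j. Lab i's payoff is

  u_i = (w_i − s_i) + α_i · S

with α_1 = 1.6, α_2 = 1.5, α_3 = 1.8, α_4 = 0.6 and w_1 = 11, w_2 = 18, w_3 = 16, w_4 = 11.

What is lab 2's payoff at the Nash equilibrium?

67.5

∂u_i/∂s_i = α_i − 1, so lab i contributes w_i if α_i > 1, else 0.
α_i > 1 for i ∈ {1, 2, 3}; NE contributions (11, 18, 16, 0), S = 45.
u_2 = (18 − 18) + 1.5·45 = 67.5.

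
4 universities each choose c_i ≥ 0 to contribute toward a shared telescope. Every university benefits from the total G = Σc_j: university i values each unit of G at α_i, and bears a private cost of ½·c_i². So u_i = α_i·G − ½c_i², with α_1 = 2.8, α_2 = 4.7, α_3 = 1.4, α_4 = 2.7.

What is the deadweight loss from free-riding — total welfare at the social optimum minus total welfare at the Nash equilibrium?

University i's FOC: ∂u_i/∂c_i = α_i − c_i = 0, so c_i* = α_i.
NE contributions = (2.8, 4.7, 1.4, 2.7); G = 11.6.
W^NE = (Σα)·G − ½Σα_i² = 11.6² − ½·39.18 = 114.97.
Planner sets c_i = Σα_j = 11.6 for every i, so G^SO = 4·11.6 = 46.4.
W^SO = (Σα)·G^SO − ½·4·(Σα)² = (4/2)·11.6² = 269.12.
Deadweight loss = W^SO − W^NE = 154.15.

154.15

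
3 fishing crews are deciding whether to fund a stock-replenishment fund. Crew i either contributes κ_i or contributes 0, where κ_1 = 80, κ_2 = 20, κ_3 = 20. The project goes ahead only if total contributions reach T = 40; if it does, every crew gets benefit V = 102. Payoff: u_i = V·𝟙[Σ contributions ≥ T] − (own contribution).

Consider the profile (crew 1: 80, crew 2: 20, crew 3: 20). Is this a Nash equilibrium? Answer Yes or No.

Total = 120 ≥ 40: provided.
Crew 1 (pledges 80, payoff 22): dropping to 0 → total 40, payoff 102. Profitable deviation.

No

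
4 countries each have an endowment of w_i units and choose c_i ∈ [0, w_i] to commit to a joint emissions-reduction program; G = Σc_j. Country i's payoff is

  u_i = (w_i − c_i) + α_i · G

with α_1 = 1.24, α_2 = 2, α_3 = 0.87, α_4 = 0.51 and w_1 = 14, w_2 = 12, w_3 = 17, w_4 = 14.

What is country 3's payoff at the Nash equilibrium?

∂u_i/∂c_i = α_i − 1, so country i contributes w_i if α_i > 1, else 0.
α_i > 1 for i ∈ {1, 2}; NE contributions (14, 12, 0, 0), G = 26.
u_3 = (17 − 0) + 0.87·26 = 39.62.

39.62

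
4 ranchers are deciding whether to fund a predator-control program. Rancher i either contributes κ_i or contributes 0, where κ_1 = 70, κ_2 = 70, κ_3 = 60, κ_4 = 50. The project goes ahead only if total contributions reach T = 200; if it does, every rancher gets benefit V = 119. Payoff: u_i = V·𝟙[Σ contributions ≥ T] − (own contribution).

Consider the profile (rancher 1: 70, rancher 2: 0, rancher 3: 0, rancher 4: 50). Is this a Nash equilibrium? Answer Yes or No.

Total = 120 < 200: not provided.
Rancher 1 (pledges 70, payoff -70): dropping to 0 → total 50, payoff 0. Profitable deviation.

No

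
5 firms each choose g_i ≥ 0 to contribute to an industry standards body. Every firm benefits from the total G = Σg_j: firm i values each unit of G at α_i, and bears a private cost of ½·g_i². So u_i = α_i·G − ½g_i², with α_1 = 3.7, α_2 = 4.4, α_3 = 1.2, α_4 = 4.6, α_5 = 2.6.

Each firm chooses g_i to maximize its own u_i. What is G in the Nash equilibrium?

Firm i's FOC: ∂u_i/∂g_i = α_i − g_i = 0, so g_i* = α_i.
NE contributions = (3.7, 4.4, 1.2, 4.6, 2.6); G = 16.5.

16.5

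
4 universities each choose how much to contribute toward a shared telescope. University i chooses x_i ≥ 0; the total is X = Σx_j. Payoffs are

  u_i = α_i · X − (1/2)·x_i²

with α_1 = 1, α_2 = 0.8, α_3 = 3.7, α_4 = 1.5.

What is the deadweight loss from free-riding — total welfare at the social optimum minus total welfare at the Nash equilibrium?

57.79

University i's FOC: ∂u_i/∂x_i = α_i − x_i = 0, so x_i* = α_i.
NE contributions = (1, 0.8, 3.7, 1.5); X = 7.
W^NE = (Σα)·X − ½Σα_i² = 7² − ½·17.58 = 40.21.
Planner sets x_i = Σα_j = 7 for every i, so X^SO = 4·7 = 28.
W^SO = (Σα)·X^SO − ½·4·(Σα)² = (4/2)·7² = 98.
Deadweight loss = W^SO − W^NE = 57.79.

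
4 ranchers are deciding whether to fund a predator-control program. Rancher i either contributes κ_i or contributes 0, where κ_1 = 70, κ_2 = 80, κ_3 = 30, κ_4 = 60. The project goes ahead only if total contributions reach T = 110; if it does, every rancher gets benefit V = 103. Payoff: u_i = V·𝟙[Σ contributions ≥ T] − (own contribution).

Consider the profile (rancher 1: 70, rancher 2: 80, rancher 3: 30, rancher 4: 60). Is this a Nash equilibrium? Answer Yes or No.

No

Total = 240 ≥ 110: provided.
Rancher 1 (pledges 70, payoff 33): dropping to 0 → total 170, payoff 103. Profitable deviation.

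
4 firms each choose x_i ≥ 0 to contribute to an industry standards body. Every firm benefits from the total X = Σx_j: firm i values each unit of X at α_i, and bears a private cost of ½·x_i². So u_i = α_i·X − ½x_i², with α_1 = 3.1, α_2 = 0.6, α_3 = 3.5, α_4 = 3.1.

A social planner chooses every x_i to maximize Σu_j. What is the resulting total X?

Planner FOC: ∂(Σu_j)/∂x_i = (Σα_j) − x_i = 0, so x_i^SO = Σα_j = 10.3 for every i; X^SO = 41.2.

41.2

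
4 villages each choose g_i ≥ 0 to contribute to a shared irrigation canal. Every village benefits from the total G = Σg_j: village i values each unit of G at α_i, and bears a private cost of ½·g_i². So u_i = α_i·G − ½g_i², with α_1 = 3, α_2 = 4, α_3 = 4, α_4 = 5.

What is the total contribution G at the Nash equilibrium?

Village i's FOC: ∂u_i/∂g_i = α_i − g_i = 0, so g_i* = α_i.
NE contributions = (3, 4, 4, 5); G = 16.

16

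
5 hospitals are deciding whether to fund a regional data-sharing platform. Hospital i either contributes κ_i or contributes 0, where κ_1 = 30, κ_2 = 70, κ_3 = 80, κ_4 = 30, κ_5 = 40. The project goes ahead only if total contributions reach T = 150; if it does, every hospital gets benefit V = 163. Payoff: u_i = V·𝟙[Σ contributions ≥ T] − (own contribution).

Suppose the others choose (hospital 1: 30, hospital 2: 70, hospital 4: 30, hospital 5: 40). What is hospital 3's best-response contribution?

Others' total = 170 ≥ 150; contributing adds cost 80 for no extra benefit.
Best response: 0.

0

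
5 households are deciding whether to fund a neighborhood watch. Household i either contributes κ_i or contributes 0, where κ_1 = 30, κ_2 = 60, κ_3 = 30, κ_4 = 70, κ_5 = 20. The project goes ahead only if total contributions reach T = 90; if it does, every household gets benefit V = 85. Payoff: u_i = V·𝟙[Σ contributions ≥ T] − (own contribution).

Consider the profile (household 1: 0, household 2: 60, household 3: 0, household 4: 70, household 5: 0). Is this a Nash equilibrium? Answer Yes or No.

Total = 130 ≥ 90: provided.
Household 1 (pledges 0, payoff 85): pledging 30 → total 160, payoff 55. No gain.
Household 2 (pledges 60, payoff 25): dropping to 0 → total 70, payoff 0. No gain.
Household 3 (pledges 0, payoff 85): pledging 30 → total 160, payoff 55. No gain.
Household 4 (pledges 70, payoff 15): dropping to 0 → total 60, payoff 0. No gain.
Household 5 (pledges 0, payoff 85): pledging 20 → total 150, payoff 65. No gain.

Yes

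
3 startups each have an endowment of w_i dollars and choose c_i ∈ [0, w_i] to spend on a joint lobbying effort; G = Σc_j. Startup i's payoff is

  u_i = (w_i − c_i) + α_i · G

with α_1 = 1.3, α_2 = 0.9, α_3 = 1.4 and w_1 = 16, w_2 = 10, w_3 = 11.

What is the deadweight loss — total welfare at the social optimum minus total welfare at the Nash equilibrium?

∂u_i/∂c_i = α_i − 1, so startup i contributes w_i if α_i > 1, else 0.
α_i > 1 for i ∈ {1, 3}; NE contributions (16, 0, 11), G = 27.
W^NE = Σw_i − G^NE + (Σα_i)·G^NE = 37 + 2.6·27 = 107.2.
Planner: ∂(Σu_j)/∂c_i = Σα_j − 1 = 2.6 > 0, so everyone contributes w_i; G^SO = 37, W^SO = 37 + 2.6·37 = 133.2.
Deadweight loss = 26.

26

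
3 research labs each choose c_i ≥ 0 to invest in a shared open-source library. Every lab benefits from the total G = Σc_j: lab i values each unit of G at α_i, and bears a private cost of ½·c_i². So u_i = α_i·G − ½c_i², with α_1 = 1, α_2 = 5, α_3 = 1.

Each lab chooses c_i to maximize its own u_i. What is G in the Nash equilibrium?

Lab i's FOC: ∂u_i/∂c_i = α_i − c_i = 0, so c_i* = α_i.
NE contributions = (1, 5, 1); G = 7.

7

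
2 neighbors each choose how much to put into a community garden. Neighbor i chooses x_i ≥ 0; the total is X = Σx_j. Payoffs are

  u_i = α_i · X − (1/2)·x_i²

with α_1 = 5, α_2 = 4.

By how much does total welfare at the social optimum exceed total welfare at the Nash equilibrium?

20.5

Neighbor i's FOC: ∂u_i/∂x_i = α_i − x_i = 0, so x_i* = α_i.
NE contributions = (5, 4); X = 9.
W^NE = (Σα)·X − ½Σα_i² = 9² − ½·41 = 60.5.
Planner sets x_i = Σα_j = 9 for every i, so X^SO = 2·9 = 18.
W^SO = (Σα)·X^SO − ½·2·(Σα)² = (2/2)·9² = 81.
Deadweight loss = W^SO − W^NE = 20.5.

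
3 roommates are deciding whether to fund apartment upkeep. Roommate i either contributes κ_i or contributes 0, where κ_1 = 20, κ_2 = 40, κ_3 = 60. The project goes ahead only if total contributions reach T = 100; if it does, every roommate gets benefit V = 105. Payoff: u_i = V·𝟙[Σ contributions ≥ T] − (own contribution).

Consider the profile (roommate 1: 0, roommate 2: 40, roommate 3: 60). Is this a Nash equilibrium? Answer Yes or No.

Yes

Total = 100 ≥ 100: provided.
Roommate 1 (pledges 0, payoff 105): pledging 20 → total 120, payoff 85. No gain.
Roommate 2 (pledges 40, payoff 65): dropping to 0 → total 60, payoff 0. No gain.
Roommate 3 (pledges 60, payoff 45): dropping to 0 → total 40, payoff 0. No gain.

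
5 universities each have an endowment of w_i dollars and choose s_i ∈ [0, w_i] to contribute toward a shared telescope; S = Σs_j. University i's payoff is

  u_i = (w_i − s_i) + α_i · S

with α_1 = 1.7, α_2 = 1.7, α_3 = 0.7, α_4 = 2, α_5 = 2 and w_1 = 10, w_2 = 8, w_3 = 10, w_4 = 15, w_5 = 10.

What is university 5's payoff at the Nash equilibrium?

∂u_i/∂s_i = α_i − 1, so university i contributes w_i if α_i > 1, else 0.
α_i > 1 for i ∈ {1, 2, 4, 5}; NE contributions (10, 8, 0, 15, 10), S = 43.
u_5 = (10 − 10) + 2·43 = 86.

86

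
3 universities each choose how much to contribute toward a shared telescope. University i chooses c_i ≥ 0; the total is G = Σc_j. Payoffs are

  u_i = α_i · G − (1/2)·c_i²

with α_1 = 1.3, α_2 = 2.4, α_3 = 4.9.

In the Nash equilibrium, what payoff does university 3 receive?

30.135

University i's FOC: ∂u_i/∂c_i = α_i − c_i = 0, so c_i* = α_i.
NE contributions = (1.3, 2.4, 4.9); G = 8.6.
u_3 = α_3·G − ½·(c_3)² = 4.9·8.6 − ½·4.9² = 30.135.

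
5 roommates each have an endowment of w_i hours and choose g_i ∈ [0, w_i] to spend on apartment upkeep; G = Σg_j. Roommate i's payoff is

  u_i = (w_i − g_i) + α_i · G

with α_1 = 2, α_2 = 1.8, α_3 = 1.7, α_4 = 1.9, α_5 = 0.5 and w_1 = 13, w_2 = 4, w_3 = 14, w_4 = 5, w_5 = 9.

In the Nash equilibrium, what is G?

36

∂u_i/∂g_i = α_i − 1, so roommate i contributes w_i if α_i > 1, else 0.
α_i > 1 for i ∈ {1, 2, 3, 4}; NE contributions (13, 4, 14, 5, 0), G = 36.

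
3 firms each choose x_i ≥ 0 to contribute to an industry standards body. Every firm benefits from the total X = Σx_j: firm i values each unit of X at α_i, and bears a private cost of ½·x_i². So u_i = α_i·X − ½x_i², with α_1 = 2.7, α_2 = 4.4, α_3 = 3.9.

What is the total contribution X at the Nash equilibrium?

Firm i's FOC: ∂u_i/∂x_i = α_i − x_i = 0, so x_i* = α_i.
NE contributions = (2.7, 4.4, 3.9); X = 11.

11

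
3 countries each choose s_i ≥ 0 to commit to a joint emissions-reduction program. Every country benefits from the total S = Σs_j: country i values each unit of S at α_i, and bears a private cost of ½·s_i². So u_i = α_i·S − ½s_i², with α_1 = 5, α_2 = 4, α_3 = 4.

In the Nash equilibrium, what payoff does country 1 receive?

52.5

Country i's FOC: ∂u_i/∂s_i = α_i − s_i = 0, so s_i* = α_i.
NE contributions = (5, 4, 4); S = 13.
u_1 = α_1·S − ½·(s_1)² = 5·13 − ½·5² = 52.5.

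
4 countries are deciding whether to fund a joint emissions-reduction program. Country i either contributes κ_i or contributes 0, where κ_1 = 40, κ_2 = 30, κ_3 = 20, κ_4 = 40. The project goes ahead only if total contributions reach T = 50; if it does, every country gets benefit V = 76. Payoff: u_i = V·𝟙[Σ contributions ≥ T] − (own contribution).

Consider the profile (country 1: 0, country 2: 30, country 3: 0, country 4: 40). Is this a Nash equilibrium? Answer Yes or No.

Yes

Total = 70 ≥ 50: provided.
Country 1 (pledges 0, payoff 76): pledging 40 → total 110, payoff 36. No gain.
Country 2 (pledges 30, payoff 46): dropping to 0 → total 40, payoff 0. No gain.
Country 3 (pledges 0, payoff 76): pledging 20 → total 90, payoff 56. No gain.
Country 4 (pledges 40, payoff 36): dropping to 0 → total 30, payoff 0. No gain.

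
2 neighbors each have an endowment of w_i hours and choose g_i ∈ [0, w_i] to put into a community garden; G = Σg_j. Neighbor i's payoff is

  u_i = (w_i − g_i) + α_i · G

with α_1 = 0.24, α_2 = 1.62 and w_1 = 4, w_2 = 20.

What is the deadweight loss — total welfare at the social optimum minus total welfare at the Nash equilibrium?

∂u_i/∂g_i = α_i − 1, so neighbor i contributes w_i if α_i > 1, else 0.
α_i > 1 for i ∈ {2}; NE contributions (0, 20), G = 20.
W^NE = Σw_i − G^NE + (Σα_i)·G^NE = 24 + 0.86·20 = 41.2.
Planner: ∂(Σu_j)/∂g_i = Σα_j − 1 = 0.86 > 0, so everyone contributes w_i; G^SO = 24, W^SO = 24 + 0.86·24 = 44.64.
Deadweight loss = 3.44.

3.44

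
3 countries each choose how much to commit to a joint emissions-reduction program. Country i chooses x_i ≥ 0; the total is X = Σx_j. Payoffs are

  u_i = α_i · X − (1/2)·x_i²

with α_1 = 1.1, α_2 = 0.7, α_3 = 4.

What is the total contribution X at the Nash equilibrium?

Country i's FOC: ∂u_i/∂x_i = α_i − x_i = 0, so x_i* = α_i.
NE contributions = (1.1, 0.7, 4); X = 5.8.

5.8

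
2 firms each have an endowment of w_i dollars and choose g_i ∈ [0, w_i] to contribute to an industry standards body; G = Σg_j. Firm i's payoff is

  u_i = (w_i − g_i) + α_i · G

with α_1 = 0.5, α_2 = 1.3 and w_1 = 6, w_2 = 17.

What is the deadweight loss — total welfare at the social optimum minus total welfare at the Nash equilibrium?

4.8

∂u_i/∂g_i = α_i − 1, so firm i contributes w_i if α_i > 1, else 0.
α_i > 1 for i ∈ {2}; NE contributions (0, 17), G = 17.
W^NE = Σw_i − G^NE + (Σα_i)·G^NE = 23 + 0.8·17 = 36.6.
Planner: ∂(Σu_j)/∂g_i = Σα_j − 1 = 0.8 > 0, so everyone contributes w_i; G^SO = 23, W^SO = 23 + 0.8·23 = 41.4.
Deadweight loss = 4.8.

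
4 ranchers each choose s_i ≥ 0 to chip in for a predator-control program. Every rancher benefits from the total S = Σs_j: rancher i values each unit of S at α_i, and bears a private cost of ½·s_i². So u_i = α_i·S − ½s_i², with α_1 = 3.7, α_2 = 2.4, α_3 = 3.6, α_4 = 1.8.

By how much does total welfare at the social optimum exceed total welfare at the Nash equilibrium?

Rancher i's FOC: ∂u_i/∂s_i = α_i − s_i = 0, so s_i* = α_i.
NE contributions = (3.7, 2.4, 3.6, 1.8); S = 11.5.
W^NE = (Σα)·S − ½Σα_i² = 11.5² − ½·35.65 = 114.425.
Planner sets s_i = Σα_j = 11.5 for every i, so S^SO = 4·11.5 = 46.
W^SO = (Σα)·S^SO − ½·4·(Σα)² = (4/2)·11.5² = 264.5.
Deadweight loss = W^SO − W^NE = 150.075.

150.075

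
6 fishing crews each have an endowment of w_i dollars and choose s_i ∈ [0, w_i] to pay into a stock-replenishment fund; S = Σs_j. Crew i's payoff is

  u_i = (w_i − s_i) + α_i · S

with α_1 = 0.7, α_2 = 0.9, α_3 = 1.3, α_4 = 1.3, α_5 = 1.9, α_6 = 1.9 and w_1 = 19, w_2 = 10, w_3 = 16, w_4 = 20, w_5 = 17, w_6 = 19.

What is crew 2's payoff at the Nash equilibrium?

74.8

∂u_i/∂s_i = α_i − 1, so crew i contributes w_i if α_i > 1, else 0.
α_i > 1 for i ∈ {3, 4, 5, 6}; NE contributions (0, 0, 16, 20, 17, 19), S = 72.
u_2 = (10 − 0) + 0.9·72 = 74.8.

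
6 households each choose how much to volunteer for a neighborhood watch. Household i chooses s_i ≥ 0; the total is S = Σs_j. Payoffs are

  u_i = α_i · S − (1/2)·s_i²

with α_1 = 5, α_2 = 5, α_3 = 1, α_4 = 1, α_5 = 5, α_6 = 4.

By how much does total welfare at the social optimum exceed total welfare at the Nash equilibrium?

928.5

Household i's FOC: ∂u_i/∂s_i = α_i − s_i = 0, so s_i* = α_i.
NE contributions = (5, 5, 1, 1, 5, 4); S = 21.
W^NE = (Σα)·S − ½Σα_i² = 21² − ½·93 = 394.5.
Planner sets s_i = Σα_j = 21 for every i, so S^SO = 6·21 = 126.
W^SO = (Σα)·S^SO − ½·6·(Σα)² = (6/2)·21² = 1323.
Deadweight loss = W^SO − W^NE = 928.5.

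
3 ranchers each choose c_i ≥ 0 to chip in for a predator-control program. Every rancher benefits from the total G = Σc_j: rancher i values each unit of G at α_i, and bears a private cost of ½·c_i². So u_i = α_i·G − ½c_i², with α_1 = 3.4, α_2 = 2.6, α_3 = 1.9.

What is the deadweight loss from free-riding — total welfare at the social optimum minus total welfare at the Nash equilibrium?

42.17

Rancher i's FOC: ∂u_i/∂c_i = α_i − c_i = 0, so c_i* = α_i.
NE contributions = (3.4, 2.6, 1.9); G = 7.9.
W^NE = (Σα)·G − ½Σα_i² = 7.9² − ½·21.93 = 51.445.
Planner sets c_i = Σα_j = 7.9 for every i, so G^SO = 3·7.9 = 23.7.
W^SO = (Σα)·G^SO − ½·3·(Σα)² = (3/2)·7.9² = 93.615.
Deadweight loss = W^SO − W^NE = 42.17.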